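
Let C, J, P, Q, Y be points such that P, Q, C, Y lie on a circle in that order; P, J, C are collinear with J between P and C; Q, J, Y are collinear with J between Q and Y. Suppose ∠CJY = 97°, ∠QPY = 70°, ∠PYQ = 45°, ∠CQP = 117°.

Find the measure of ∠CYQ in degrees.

∠CYQ = 18°

1. ∠PCQ = 45°  [same arc PQ]
2. ∠CPQ = 18°  [△PQC]
3. ∠CYQ = 18°  [same arc QC]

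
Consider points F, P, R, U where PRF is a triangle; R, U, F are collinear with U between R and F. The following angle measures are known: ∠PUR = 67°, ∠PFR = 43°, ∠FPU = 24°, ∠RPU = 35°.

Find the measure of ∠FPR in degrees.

1. ∠PRU = 78°  [△PRU]
2. ∠FRP = 78°  [U on ray RF]
3. ∠FPR = 59°  [△PRF]

∠FPR = 59°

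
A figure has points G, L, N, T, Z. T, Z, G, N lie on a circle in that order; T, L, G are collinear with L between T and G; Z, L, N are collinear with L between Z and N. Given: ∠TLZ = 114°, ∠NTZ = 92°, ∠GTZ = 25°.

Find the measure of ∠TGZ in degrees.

∠TGZ = 47°

1. ∠NZT = 41°  [△TLZ]
2. ∠TNZ = 47°  [△TZN]
3. ∠TGZ = 47°  [same arc TZ]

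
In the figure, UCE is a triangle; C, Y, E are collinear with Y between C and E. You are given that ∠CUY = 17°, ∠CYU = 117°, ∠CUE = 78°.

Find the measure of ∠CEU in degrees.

∠CEU = 56°

1. ∠UCY = 46°  [△UCY]
2. ∠ECU = 46°  [Y on ray CE]
3. ∠CEU = 56°  [△UCE]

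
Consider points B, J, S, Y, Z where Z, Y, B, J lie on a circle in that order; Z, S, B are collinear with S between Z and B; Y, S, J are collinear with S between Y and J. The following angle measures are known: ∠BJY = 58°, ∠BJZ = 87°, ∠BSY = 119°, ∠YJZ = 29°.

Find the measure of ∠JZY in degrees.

∠JZY = 90°

1. ∠BZY = 58°  [same arc YB]
2. ∠YSZ = 61°  [linear pair at S on ZB]
3. ∠JYZ = 61°  [△ZSY]
4. ∠JZY = 90°  [△ZYJ]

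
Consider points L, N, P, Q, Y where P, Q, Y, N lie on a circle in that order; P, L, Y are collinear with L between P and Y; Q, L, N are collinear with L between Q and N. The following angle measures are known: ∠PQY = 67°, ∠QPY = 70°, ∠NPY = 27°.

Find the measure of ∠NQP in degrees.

1. ∠PNY = 113°  [cyclic PQYN, opposite ∠Q+∠N]
2. ∠NYP = 40°  [△PYN]
3. ∠NQP = 40°  [same arc PN]

∠NQP = 40°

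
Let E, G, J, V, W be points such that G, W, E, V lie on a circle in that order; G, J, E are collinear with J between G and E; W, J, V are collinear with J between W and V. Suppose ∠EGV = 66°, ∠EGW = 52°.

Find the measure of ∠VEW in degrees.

∠VEW = 62°

1. ∠EWV = 66°  [same arc EV]
2. ∠EVW = 52°  [same arc WE]
3. ∠VEW = 62°  [△WEV]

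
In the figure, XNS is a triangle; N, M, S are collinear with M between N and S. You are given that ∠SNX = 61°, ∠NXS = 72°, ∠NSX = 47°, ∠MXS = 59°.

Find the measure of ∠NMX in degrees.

1. ∠MSX = 47°  [M on ray SN]
2. ∠SMX = 74°  [△XMS]
3. ∠NMX = 106°  [linear pair at M on NS]

∠NMX = 106°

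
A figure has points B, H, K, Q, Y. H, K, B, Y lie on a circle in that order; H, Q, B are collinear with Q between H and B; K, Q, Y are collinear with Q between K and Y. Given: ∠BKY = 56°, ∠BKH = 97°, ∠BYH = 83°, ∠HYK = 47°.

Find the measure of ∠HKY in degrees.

∠HKY = 41°

1. ∠BHY = 56°  [same arc BY]
2. ∠HBY = 41°  [△HBY]
3. ∠HKY = 41°  [same arc HY]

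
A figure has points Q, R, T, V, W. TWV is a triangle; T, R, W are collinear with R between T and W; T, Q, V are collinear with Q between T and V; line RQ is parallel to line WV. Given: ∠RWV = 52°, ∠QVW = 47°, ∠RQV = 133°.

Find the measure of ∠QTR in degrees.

1. ∠TWV = 52°  [R on ray WT]
2. ∠RQT = 47°  [linear pair at Q on TV]
3. ∠QRT = 52°  [RQ∥WV, corresponding at R]
4. ∠QTR = 81°  [△TRQ]

∠QTR = 81°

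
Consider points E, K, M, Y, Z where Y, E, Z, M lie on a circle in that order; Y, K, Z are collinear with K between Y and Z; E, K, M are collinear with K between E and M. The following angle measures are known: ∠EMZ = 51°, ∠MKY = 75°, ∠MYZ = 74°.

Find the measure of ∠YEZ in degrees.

∠YEZ = 98°

1. ∠EYZ = 51°  [same arc EZ]
2. ∠EKZ = 75°  [vertical angles at K]
3. ∠MEZ = 74°  [same arc ZM]
4. ∠EZY = 31°  [△EKZ]
5. ∠YEZ = 98°  [△YEZ]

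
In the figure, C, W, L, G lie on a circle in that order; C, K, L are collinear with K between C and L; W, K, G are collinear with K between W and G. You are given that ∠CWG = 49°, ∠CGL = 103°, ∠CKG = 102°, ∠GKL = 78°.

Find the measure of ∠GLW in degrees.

∠GLW = 99°

1. ∠CLG = 49°  [same arc CG]
2. ∠GCL = 28°  [△CLG]
3. ∠LGW = 53°  [△LKG]
4. ∠GWL = 28°  [same arc LG]
5. ∠GLW = 99°  [△WLG]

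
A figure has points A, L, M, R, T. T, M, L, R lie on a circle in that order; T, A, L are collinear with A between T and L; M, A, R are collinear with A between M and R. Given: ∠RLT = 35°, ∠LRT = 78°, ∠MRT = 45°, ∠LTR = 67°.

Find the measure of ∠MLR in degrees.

1. ∠RMT = 35°  [same arc TR]
2. ∠MTR = 100°  [△TMR]
3. ∠MLR = 80°  [cyclic TMLR, opposite ∠T+∠L]

∠MLR = 80°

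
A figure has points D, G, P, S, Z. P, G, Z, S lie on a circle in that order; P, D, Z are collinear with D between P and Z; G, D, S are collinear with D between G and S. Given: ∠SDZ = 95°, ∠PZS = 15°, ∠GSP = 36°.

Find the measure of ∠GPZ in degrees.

1. ∠GDP = 95°  [vertical angles at D]
2. ∠PGS = 15°  [same arc PS]
3. ∠GPZ = 70°  [△PDG]

∠GPZ = 70°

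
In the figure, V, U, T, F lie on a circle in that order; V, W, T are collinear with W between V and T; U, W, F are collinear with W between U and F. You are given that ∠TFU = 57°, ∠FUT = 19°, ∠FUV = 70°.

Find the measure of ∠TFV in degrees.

1. ∠FVT = 19°  [same arc TF]
2. ∠FTV = 70°  [same arc VF]
3. ∠TFV = 91°  [△VTF]

∠TFV = 91°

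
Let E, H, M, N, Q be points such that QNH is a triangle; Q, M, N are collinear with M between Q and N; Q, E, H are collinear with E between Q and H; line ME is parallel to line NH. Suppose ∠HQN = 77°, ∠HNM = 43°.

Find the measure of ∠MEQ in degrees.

∠MEQ = 60°

1. ∠HNQ = 43°  [M on ray NQ]
2. ∠NHQ = 60°  [△QNH]
3. ∠MEQ = 60°  [ME∥NH, corresponding at E]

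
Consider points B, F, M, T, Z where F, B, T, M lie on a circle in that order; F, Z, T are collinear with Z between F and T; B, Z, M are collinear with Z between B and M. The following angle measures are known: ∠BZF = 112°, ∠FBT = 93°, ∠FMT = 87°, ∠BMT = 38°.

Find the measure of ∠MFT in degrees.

∠MFT = 63°

1. ∠MZT = 112°  [vertical angles at Z]
2. ∠FTM = 30°  [△TZM]
3. ∠MFT = 63°  [△FTM]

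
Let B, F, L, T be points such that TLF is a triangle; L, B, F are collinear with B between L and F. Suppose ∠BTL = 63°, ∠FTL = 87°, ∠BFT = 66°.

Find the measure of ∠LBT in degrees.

1. ∠LFT = 66°  [B on ray FL]
2. ∠FLT = 27°  [△TLF]
3. ∠BLT = 27°  [B on ray LF]
4. ∠LBT = 90°  [△TLB]

∠LBT = 90°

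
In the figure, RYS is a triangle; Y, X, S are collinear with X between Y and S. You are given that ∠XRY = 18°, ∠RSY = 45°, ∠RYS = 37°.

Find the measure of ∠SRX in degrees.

∠SRX = 80°

1. ∠RSX = 45°  [X on ray SY]
2. ∠RYX = 37°  [X on ray YS]
3. ∠RXY = 125°  [△RYX]
4. ∠RXS = 55°  [linear pair at X on YS]
5. ∠SRX = 80°  [△RXS]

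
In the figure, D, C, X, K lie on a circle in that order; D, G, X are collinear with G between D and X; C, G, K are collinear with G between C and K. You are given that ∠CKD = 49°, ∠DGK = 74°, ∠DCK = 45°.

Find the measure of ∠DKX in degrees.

∠DKX = 78°

1. ∠KDX = 57°  [△DGK]
2. ∠DXK = 45°  [same arc DK]
3. ∠DKX = 78°  [△DXK]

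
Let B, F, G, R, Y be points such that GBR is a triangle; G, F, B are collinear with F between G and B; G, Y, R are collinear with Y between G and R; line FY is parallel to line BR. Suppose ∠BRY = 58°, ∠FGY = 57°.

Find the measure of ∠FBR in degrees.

1. ∠BRG = 58°  [Y on ray RG]
2. ∠BGR = 57°  [F on GB, Y on GR]
3. ∠GBR = 65°  [△GBR]
4. ∠FBR = 65°  [F on ray BG]

∠FBR = 65°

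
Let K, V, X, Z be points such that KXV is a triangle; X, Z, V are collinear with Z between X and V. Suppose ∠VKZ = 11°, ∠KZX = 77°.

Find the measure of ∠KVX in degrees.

1. ∠KZV = 103°  [linear pair at Z on XV]
2. ∠KVZ = 66°  [△KZV]
3. ∠KVX = 66°  [Z on ray VX]

∠KVX = 66°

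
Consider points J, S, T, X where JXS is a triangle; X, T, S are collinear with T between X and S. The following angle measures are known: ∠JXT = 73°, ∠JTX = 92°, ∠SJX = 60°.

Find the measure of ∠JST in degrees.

1. ∠JXS = 73°  [T on ray XS]
2. ∠JSX = 47°  [△JXS]
3. ∠JST = 47°  [T on ray SX]

∠JST = 47°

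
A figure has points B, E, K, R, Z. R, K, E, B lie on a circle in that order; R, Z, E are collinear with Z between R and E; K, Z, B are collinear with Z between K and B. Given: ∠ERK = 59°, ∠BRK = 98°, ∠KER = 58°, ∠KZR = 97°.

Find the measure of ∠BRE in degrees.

1. ∠EBK = 59°  [same arc KE]
2. ∠BEK = 82°  [cyclic RKEB, opposite ∠R+∠E]
3. ∠BKE = 39°  [△KEB]
4. ∠BRE = 39°  [same arc EB]

∠BRE = 39°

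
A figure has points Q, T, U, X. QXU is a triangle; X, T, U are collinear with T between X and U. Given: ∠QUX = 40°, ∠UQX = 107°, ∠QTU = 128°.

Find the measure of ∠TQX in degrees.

∠TQX = 95°

1. ∠QXU = 33°  [△QXU]
2. ∠QTX = 52°  [linear pair at T on XU]
3. ∠QXT = 33°  [T on ray XU]
4. ∠TQX = 95°  [△QXT]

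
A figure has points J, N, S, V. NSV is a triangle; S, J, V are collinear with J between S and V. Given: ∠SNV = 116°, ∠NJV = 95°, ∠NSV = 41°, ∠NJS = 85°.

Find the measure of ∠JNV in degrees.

1. ∠NVS = 23°  [△NSV]
2. ∠JVN = 23°  [J on ray VS]
3. ∠JNV = 62°  [△NJV]

∠JNV = 62°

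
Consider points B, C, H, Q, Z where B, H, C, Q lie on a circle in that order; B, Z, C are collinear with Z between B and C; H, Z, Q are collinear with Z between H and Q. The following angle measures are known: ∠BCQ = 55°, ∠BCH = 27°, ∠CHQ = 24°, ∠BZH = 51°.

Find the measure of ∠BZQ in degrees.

∠BZQ = 129°

1. ∠BQH = 27°  [same arc BH]
2. ∠CBQ = 24°  [same arc CQ]
3. ∠BZQ = 129°  [△BZQ]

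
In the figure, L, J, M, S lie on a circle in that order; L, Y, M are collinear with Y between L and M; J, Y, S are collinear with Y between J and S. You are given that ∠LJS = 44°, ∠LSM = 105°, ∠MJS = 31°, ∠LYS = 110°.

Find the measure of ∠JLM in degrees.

1. ∠LMS = 44°  [same arc LS]
2. ∠MYS = 70°  [linear pair at Y on LM]
3. ∠JSM = 66°  [△MYS]
4. ∠JLM = 66°  [same arc JM]

∠JLM = 66°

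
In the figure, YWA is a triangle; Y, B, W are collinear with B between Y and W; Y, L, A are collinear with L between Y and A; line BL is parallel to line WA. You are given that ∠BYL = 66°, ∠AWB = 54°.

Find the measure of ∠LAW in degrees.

1. ∠AYW = 66°  [B on YW, L on YA]
2. ∠AWY = 54°  [B on ray WY]
3. ∠WAY = 60°  [△YWA]
4. ∠LAW = 60°  [L on ray AY]

∠LAW = 60°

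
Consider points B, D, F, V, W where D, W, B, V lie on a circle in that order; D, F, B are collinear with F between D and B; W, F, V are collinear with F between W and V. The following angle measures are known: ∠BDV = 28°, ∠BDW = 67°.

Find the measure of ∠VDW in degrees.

1. ∠BWV = 28°  [same arc BV]
2. ∠BVW = 67°  [same arc WB]
3. ∠VBW = 85°  [△WBV]
4. ∠VDW = 95°  [cyclic DWBV, opposite ∠D+∠B]

∠VDW = 95°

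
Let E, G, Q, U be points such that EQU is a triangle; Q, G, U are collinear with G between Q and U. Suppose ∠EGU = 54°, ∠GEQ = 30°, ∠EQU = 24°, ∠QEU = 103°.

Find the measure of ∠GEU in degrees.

1. ∠EUQ = 53°  [△EQU]
2. ∠EUG = 53°  [G on ray UQ]
3. ∠GEU = 73°  [△EGU]

∠GEU = 73°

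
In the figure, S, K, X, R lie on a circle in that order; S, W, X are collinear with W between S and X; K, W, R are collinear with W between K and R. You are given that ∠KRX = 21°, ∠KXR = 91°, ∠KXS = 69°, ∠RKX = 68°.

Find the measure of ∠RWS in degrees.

∠RWS = 43°

1. ∠KRS = 69°  [same arc SK]
2. ∠RSX = 68°  [same arc XR]
3. ∠RWS = 43°  [△SWR]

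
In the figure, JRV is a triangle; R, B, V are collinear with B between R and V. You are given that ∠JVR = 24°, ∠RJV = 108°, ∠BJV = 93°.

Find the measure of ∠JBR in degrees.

∠JBR = 117°

1. ∠BVJ = 24°  [B on ray VR]
2. ∠JBV = 63°  [△JBV]
3. ∠JBR = 117°  [linear pair at B on RV]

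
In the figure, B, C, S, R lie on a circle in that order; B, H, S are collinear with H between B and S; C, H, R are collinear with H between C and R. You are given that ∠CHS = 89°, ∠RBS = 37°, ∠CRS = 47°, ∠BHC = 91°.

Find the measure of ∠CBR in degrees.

1. ∠BHR = 89°  [vertical angles at H]
2. ∠BRC = 54°  [△BHR]
3. ∠CBS = 47°  [same arc CS]
4. ∠BCR = 42°  [△BHC]
5. ∠CBR = 84°  [△BCR]

∠CBR = 84°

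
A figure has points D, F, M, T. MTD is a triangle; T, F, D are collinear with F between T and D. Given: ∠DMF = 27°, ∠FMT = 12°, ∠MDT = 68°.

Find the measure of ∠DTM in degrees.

1. ∠FDM = 68°  [F on ray DT]
2. ∠DFM = 85°  [△MFD]
3. ∠MFT = 95°  [linear pair at F on TD]
4. ∠FTM = 73°  [△MTF]
5. ∠DTM = 73°  [F on ray TD]

∠DTM = 73°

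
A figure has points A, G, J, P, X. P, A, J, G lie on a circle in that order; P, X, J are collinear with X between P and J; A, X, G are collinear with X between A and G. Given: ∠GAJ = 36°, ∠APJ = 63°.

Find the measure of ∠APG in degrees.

∠APG = 99°

1. ∠AGJ = 63°  [same arc AJ]
2. ∠AJG = 81°  [△AJG]
3. ∠APG = 99°  [cyclic PAJG, opposite ∠P+∠J]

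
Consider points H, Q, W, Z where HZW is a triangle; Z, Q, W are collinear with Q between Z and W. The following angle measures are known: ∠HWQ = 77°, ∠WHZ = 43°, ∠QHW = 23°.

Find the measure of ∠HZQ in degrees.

1. ∠HWZ = 77°  [Q on ray WZ]
2. ∠HZW = 60°  [△HZW]
3. ∠HZQ = 60°  [Q on ray ZW]

∠HZQ = 60°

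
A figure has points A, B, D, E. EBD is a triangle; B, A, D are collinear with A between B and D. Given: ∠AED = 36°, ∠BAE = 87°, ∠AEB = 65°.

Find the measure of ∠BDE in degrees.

1. ∠DAE = 93°  [linear pair at A on BD]
2. ∠ADE = 51°  [△EAD]
3. ∠BDE = 51°  [A on ray DB]

∠BDE = 51°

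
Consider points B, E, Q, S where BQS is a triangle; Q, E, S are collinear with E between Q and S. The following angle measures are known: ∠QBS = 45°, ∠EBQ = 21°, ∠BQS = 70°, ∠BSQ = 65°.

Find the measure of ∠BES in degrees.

∠BES = 91°

1. ∠BQE = 70°  [E on ray QS]
2. ∠BEQ = 89°  [△BQE]
3. ∠BES = 91°  [linear pair at E on QS]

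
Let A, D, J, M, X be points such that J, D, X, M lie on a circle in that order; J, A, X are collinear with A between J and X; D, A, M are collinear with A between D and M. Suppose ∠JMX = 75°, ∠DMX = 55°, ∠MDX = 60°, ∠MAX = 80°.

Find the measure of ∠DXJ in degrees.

1. ∠JDX = 105°  [cyclic JDXM, opposite ∠D+∠M]
2. ∠DJX = 55°  [same arc DX]
3. ∠DXJ = 20°  [△JDX]

∠DXJ = 20°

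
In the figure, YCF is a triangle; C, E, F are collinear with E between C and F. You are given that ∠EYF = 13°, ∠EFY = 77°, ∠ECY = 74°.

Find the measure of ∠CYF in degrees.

1. ∠CFY = 77°  [E on ray FC]
2. ∠FCY = 74°  [E on ray CF]
3. ∠CYF = 29°  [△YCF]

∠CYF = 29°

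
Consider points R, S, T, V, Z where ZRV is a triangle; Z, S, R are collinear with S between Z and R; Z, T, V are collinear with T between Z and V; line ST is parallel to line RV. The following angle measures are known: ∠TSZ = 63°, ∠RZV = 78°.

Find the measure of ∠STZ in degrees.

1. ∠VRZ = 63°  [ST∥RV, corresponding at S]
2. ∠RVZ = 39°  [△ZRV]
3. ∠STZ = 39°  [ST∥RV, corresponding at T]

∠STZ = 39°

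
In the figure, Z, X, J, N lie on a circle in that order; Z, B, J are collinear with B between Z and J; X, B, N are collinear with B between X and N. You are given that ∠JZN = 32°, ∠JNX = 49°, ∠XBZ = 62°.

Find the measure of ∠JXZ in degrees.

1. ∠JXN = 32°  [same arc JN]
2. ∠JZX = 49°  [same arc XJ]
3. ∠JBX = 118°  [linear pair at B on ZJ]
4. ∠XJZ = 30°  [△XBJ]
5. ∠JXZ = 101°  [△ZXJ]

∠JXZ = 101°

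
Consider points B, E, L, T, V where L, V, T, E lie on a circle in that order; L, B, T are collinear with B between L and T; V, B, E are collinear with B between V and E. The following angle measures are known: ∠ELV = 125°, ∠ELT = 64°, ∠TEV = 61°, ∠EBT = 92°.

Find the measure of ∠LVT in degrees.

1. ∠ETL = 27°  [△TBE]
2. ∠LET = 89°  [△LTE]
3. ∠LVT = 91°  [cyclic LVTE, opposite ∠V+∠E]

∠LVT = 91°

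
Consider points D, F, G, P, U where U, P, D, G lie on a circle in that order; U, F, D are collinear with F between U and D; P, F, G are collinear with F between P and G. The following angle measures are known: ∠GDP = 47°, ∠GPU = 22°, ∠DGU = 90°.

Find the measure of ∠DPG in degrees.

∠DPG = 68°

1. ∠GDU = 22°  [same arc UG]
2. ∠DUG = 68°  [△UDG]
3. ∠DPG = 68°  [same arc DG]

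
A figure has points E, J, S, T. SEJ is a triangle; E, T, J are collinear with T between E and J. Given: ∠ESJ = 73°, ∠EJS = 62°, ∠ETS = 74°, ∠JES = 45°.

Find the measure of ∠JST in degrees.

∠JST = 12°

1. ∠SJT = 62°  [T on ray JE]
2. ∠JTS = 106°  [linear pair at T on EJ]
3. ∠JST = 12°  [△STJ]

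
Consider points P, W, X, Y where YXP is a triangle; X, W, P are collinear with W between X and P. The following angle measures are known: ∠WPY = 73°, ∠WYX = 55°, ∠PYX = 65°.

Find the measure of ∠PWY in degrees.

1. ∠XPY = 73°  [W on ray PX]
2. ∠PXY = 42°  [△YXP]
3. ∠WXY = 42°  [W on ray XP]
4. ∠XWY = 83°  [△YXW]
5. ∠PWY = 97°  [linear pair at W on XP]

∠PWY = 97°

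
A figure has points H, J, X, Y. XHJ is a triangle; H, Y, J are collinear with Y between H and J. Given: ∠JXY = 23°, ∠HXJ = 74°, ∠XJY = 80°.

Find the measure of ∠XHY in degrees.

∠XHY = 26°

1. ∠HJX = 80°  [Y on ray JH]
2. ∠JHX = 26°  [△XHJ]
3. ∠XHY = 26°  [Y on ray HJ]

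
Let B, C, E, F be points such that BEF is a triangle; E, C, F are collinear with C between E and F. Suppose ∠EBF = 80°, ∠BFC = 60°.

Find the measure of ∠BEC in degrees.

1. ∠BFE = 60°  [C on ray FE]
2. ∠BEF = 40°  [△BEF]
3. ∠BEC = 40°  [C on ray EF]

∠BEC = 40°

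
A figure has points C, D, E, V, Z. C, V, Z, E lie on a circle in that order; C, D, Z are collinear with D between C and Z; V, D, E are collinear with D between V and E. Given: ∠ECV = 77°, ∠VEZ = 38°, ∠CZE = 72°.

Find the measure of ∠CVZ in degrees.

∠CVZ = 111°

1. ∠EZV = 103°  [cyclic CVZE, opposite ∠C+∠Z]
2. ∠EVZ = 39°  [△VZE]
3. ∠ECZ = 39°  [same arc ZE]
4. ∠CEZ = 69°  [△CZE]
5. ∠CVZ = 111°  [cyclic CVZE, opposite ∠V+∠E]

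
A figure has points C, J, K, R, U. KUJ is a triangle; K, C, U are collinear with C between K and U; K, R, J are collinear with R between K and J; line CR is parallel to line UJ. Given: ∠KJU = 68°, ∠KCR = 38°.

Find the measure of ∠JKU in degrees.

∠JKU = 74°

1. ∠CRK = 68°  [CR∥UJ, corresponding at R]
2. ∠CKR = 74°  [△KCR]
3. ∠JKU = 74°  [C on KU, R on KJ]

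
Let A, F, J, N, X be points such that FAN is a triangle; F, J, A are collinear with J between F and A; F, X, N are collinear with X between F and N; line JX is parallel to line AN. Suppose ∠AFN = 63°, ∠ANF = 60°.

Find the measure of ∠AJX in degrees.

∠AJX = 123°

1. ∠FAN = 57°  [△FAN]
2. ∠FJX = 57°  [JX∥AN, corresponding at J]
3. ∠AJX = 123°  [linear pair at J on FA]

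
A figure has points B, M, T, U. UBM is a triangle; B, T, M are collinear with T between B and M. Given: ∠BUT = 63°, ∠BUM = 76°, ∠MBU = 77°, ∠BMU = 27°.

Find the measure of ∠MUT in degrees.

1. ∠TBU = 77°  [T on ray BM]
2. ∠TMU = 27°  [T on ray MB]
3. ∠BTU = 40°  [△UBT]
4. ∠MTU = 140°  [linear pair at T on BM]
5. ∠MUT = 13°  [△UTM]

∠MUT = 13°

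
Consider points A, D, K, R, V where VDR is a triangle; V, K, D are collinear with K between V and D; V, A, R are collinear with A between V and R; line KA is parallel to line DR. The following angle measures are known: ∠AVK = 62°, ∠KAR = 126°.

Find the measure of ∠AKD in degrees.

1. ∠KAV = 54°  [linear pair at A on VR]
2. ∠AKV = 64°  [△VKA]
3. ∠AKD = 116°  [linear pair at K on VD]

∠AKD = 116°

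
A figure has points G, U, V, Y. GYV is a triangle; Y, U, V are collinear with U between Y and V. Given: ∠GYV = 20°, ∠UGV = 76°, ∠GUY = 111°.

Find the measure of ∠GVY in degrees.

1. ∠GUV = 69°  [linear pair at U on YV]
2. ∠GVU = 35°  [△GUV]
3. ∠GVY = 35°  [U on ray VY]

∠GVY = 35°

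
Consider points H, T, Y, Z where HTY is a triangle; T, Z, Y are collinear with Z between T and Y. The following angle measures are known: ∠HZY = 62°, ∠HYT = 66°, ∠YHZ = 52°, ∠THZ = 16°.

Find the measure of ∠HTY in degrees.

1. ∠HZT = 118°  [linear pair at Z on TY]
2. ∠HTZ = 46°  [△HTZ]
3. ∠HTY = 46°  [Z on ray TY]

∠HTY = 46°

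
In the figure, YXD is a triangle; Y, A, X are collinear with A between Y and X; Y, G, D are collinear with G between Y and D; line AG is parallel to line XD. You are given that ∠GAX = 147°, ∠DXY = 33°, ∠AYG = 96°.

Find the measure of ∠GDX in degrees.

1. ∠GAY = 33°  [linear pair at A on YX]
2. ∠AGY = 51°  [△YAG]
3. ∠AGD = 129°  [linear pair at G on YD]
4. ∠GDX = 51°  [AG∥XD, co-interior at D–G]

∠GDX = 51°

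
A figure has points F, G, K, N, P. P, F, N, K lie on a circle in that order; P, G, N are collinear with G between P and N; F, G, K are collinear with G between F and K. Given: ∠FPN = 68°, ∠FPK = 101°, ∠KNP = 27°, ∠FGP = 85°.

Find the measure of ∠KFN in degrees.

∠KFN = 33°

1. ∠FKN = 68°  [same arc FN]
2. ∠FNK = 79°  [cyclic PFNK, opposite ∠P+∠N]
3. ∠KFN = 33°  [△FNK]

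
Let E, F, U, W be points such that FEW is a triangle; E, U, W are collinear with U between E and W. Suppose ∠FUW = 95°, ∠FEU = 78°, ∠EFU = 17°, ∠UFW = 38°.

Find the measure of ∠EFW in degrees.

1. ∠FWU = 47°  [△FUW]
2. ∠FEW = 78°  [U on ray EW]
3. ∠EWF = 47°  [U on ray WE]
4. ∠EFW = 55°  [△FEW]

∠EFW = 55°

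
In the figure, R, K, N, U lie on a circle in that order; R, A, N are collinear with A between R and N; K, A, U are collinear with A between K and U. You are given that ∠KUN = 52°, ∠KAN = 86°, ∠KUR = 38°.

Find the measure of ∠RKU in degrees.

∠RKU = 34°

1. ∠KRN = 52°  [same arc KN]
2. ∠KAR = 94°  [linear pair at A on RN]
3. ∠RKU = 34°  [△RAK]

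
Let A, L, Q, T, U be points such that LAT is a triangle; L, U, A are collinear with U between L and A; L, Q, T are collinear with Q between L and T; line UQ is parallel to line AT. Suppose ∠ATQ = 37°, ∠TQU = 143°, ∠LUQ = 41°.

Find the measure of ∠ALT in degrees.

∠ALT = 102°

1. ∠ATL = 37°  [Q on ray TL]
2. ∠LAT = 41°  [UQ∥AT, corresponding at U]
3. ∠ALT = 102°  [△LAT]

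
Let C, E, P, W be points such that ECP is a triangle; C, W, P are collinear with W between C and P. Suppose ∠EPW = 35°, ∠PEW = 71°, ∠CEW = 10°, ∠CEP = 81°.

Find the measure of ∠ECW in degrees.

1. ∠CPE = 35°  [W on ray PC]
2. ∠ECP = 64°  [△ECP]
3. ∠ECW = 64°  [W on ray CP]

∠ECW = 64°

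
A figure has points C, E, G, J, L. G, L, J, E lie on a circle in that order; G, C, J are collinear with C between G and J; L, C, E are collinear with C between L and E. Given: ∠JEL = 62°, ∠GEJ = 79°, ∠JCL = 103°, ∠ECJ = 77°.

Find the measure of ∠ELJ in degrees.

1. ∠EJG = 41°  [△JCE]
2. ∠EGJ = 60°  [△GJE]
3. ∠ELJ = 60°  [same arc JE]

∠ELJ = 60°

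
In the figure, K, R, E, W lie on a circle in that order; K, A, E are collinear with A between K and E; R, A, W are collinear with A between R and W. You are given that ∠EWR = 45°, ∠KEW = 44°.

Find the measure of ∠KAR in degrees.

1. ∠EKR = 45°  [same arc RE]
2. ∠KRW = 44°  [same arc KW]
3. ∠KAR = 91°  [△KAR]

∠KAR = 91°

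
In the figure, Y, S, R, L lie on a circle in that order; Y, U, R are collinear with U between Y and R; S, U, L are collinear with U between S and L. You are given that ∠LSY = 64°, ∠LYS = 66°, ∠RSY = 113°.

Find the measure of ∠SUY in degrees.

1. ∠SLY = 50°  [△YSL]
2. ∠SRY = 50°  [same arc YS]
3. ∠RYS = 17°  [△YSR]
4. ∠SUY = 99°  [△YUS]

∠SUY = 99°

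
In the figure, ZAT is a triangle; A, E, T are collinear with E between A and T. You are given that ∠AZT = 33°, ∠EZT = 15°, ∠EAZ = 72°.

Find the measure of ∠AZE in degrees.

1. ∠TAZ = 72°  [E on ray AT]
2. ∠ATZ = 75°  [△ZAT]
3. ∠ETZ = 75°  [E on ray TA]
4. ∠TEZ = 90°  [△ZET]
5. ∠AEZ = 90°  [linear pair at E on AT]
6. ∠AZE = 18°  [△ZAE]

∠AZE = 18°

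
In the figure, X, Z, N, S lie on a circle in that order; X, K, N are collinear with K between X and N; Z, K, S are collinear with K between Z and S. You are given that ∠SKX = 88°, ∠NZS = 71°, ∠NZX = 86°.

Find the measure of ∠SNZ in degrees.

∠SNZ = 36°

1. ∠NKZ = 88°  [vertical angles at K]
2. ∠XNZ = 21°  [△ZKN]
3. ∠NXZ = 73°  [△XZN]
4. ∠NSZ = 73°  [same arc ZN]
5. ∠SNZ = 36°  [△ZNS]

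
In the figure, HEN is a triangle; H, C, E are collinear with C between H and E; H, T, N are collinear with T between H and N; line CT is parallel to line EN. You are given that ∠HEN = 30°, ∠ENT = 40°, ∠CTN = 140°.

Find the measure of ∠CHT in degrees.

1. ∠HCT = 30°  [CT∥EN, corresponding at C]
2. ∠CTH = 40°  [linear pair at T on HN]
3. ∠CHT = 110°  [△HCT]

∠CHT = 110°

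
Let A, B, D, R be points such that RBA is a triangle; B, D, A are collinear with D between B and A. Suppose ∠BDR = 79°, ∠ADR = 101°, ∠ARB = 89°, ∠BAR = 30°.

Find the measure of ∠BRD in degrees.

∠BRD = 40°

1. ∠ABR = 61°  [△RBA]
2. ∠DBR = 61°  [D on ray BA]
3. ∠BRD = 40°  [△RBD]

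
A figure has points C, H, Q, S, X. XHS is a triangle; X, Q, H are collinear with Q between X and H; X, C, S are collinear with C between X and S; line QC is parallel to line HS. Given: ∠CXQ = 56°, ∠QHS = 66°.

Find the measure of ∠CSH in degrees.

1. ∠HXS = 56°  [Q on XH, C on XS]
2. ∠SHX = 66°  [Q on ray HX]
3. ∠HSX = 58°  [△XHS]
4. ∠CSH = 58°  [C on ray SX]

∠CSH = 58°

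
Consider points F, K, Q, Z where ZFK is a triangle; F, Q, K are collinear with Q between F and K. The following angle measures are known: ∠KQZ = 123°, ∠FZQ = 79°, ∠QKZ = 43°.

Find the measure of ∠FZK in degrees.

1. ∠FQZ = 57°  [linear pair at Q on FK]
2. ∠QFZ = 44°  [△ZFQ]
3. ∠FKZ = 43°  [Q on ray KF]
4. ∠KFZ = 44°  [Q on ray FK]
5. ∠FZK = 93°  [△ZFK]

∠FZK = 93°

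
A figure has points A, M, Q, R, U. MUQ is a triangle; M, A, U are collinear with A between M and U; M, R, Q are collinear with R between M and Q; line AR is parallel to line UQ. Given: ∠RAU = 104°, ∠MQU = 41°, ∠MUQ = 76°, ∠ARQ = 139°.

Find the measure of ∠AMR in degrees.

∠AMR = 63°

1. ∠MAR = 76°  [linear pair at A on MU]
2. ∠ARM = 41°  [AR∥UQ, corresponding at R]
3. ∠AMR = 63°  [△MAR]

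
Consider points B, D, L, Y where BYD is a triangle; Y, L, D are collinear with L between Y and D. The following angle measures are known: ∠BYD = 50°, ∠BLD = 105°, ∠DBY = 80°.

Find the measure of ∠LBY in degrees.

∠LBY = 55°

1. ∠BYL = 50°  [L on ray YD]
2. ∠BLY = 75°  [linear pair at L on YD]
3. ∠LBY = 55°  [△BYL]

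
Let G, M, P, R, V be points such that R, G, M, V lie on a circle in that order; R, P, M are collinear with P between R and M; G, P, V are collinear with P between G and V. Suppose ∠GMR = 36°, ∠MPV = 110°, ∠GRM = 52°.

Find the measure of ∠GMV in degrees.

∠GMV = 54°

1. ∠GVR = 36°  [same arc RG]
2. ∠GPR = 110°  [vertical angles at P]
3. ∠RGV = 18°  [△RPG]
4. ∠GRV = 126°  [△RGV]
5. ∠GMV = 54°  [cyclic RGMV, opposite ∠R+∠M]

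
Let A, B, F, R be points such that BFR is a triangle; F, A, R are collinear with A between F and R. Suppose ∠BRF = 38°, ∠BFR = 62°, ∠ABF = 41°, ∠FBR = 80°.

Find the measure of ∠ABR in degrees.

∠ABR = 39°

1. ∠ARB = 38°  [A on ray RF]
2. ∠AFB = 62°  [A on ray FR]
3. ∠BAF = 77°  [△BFA]
4. ∠BAR = 103°  [linear pair at A on FR]
5. ∠ABR = 39°  [△BAR]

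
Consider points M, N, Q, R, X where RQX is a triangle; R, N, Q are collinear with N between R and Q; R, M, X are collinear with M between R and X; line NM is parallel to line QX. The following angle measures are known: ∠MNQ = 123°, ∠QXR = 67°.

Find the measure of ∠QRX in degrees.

∠QRX = 56°

1. ∠MNR = 57°  [linear pair at N on RQ]
2. ∠NMR = 67°  [NM∥QX, corresponding at M]
3. ∠MRN = 56°  [△RNM]
4. ∠QRX = 56°  [N on RQ, M on RX]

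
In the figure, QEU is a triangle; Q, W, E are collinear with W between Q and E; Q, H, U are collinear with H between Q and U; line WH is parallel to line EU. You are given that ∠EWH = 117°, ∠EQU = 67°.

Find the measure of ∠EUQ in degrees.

1. ∠HWQ = 63°  [linear pair at W on QE]
2. ∠HQW = 67°  [W on QE, H on QU]
3. ∠QHW = 50°  [△QWH]
4. ∠EUQ = 50°  [WH∥EU, corresponding at H]

∠EUQ = 50°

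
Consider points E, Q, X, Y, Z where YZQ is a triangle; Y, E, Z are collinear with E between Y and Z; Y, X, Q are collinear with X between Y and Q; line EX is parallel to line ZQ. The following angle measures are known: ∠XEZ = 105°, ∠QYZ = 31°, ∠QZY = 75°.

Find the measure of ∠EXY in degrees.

∠EXY = 74°

1. ∠XEY = 75°  [linear pair at E on YZ]
2. ∠EYX = 31°  [E on YZ, X on YQ]
3. ∠EXY = 74°  [△YEX]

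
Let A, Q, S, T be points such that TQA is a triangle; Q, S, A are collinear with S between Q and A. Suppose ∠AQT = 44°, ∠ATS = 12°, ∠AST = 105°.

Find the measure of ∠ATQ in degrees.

1. ∠SAT = 63°  [△TSA]
2. ∠QAT = 63°  [S on ray AQ]
3. ∠ATQ = 73°  [△TQA]

∠ATQ = 73°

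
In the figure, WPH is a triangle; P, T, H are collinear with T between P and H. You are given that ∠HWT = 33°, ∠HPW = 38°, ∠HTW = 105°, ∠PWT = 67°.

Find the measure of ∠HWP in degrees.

∠HWP = 100°

1. ∠THW = 42°  [△WTH]
2. ∠PHW = 42°  [T on ray HP]
3. ∠HWP = 100°  [△WPH]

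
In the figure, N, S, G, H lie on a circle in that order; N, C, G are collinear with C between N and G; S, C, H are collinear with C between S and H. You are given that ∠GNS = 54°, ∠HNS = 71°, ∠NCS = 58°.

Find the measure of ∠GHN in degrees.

∠GHN = 95°

1. ∠GHS = 54°  [same arc SG]
2. ∠HGS = 109°  [cyclic NSGH, opposite ∠N+∠G]
3. ∠GCH = 58°  [vertical angles at C]
4. ∠GSH = 17°  [△SGH]
5. ∠HGN = 68°  [△GCH]
6. ∠GNH = 17°  [same arc GH]
7. ∠GHN = 95°  [△NGH]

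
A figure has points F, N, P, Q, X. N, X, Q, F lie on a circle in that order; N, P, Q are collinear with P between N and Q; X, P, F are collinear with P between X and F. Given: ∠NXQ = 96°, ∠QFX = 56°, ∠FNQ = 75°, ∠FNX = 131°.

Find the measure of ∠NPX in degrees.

∠NPX = 103°

1. ∠QNX = 56°  [same arc XQ]
2. ∠FXQ = 75°  [same arc QF]
3. ∠NQX = 28°  [△NXQ]
4. ∠QPX = 77°  [△XPQ]
5. ∠NPX = 103°  [linear pair at P on NQ]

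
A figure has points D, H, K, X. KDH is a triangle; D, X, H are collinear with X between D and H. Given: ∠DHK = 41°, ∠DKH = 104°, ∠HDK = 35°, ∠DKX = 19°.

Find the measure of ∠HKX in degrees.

∠HKX = 85°

1. ∠KHX = 41°  [X on ray HD]
2. ∠KDX = 35°  [X on ray DH]
3. ∠DXK = 126°  [△KDX]
4. ∠HXK = 54°  [linear pair at X on DH]
5. ∠HKX = 85°  [△KXH]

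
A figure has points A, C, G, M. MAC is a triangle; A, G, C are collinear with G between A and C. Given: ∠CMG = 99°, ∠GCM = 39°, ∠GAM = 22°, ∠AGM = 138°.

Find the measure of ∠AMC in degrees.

∠AMC = 119°

1. ∠ACM = 39°  [G on ray CA]
2. ∠CAM = 22°  [G on ray AC]
3. ∠AMC = 119°  [△MAC]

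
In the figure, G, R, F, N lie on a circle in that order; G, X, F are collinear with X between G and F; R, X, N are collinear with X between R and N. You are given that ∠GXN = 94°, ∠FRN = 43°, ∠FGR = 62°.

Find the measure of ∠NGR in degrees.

1. ∠FXR = 94°  [vertical angles at X]
2. ∠FGN = 43°  [same arc FN]
3. ∠GXR = 86°  [linear pair at X on GF]
4. ∠GNR = 43°  [△GXN]
5. ∠GRN = 32°  [△GXR]
6. ∠NGR = 105°  [△GRN]

∠NGR = 105°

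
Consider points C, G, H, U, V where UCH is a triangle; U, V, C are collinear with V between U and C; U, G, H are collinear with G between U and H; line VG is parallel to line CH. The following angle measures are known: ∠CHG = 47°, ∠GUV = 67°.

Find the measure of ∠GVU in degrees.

1. ∠CHU = 47°  [G on ray HU]
2. ∠CUH = 67°  [V on UC, G on UH]
3. ∠HCU = 66°  [△UCH]
4. ∠GVU = 66°  [VG∥CH, corresponding at V]

∠GVU = 66°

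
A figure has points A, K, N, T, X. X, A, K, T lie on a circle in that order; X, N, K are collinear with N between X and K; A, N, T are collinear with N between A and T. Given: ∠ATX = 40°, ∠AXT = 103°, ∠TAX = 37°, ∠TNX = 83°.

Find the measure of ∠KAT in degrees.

∠KAT = 57°

1. ∠AKX = 40°  [same arc XA]
2. ∠ANK = 83°  [vertical angles at N]
3. ∠KAT = 57°  [△ANK]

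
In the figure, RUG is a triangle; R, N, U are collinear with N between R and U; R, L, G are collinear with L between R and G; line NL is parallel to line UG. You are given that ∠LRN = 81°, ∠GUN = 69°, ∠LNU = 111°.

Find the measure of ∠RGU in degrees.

1. ∠GRU = 81°  [N on RU, L on RG]
2. ∠GUR = 69°  [N on ray UR]
3. ∠RGU = 30°  [△RUG]

∠RGU = 30°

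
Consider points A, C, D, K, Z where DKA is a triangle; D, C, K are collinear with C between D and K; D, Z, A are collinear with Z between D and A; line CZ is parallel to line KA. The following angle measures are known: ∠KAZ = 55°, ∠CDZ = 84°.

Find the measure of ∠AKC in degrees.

∠AKC = 41°

1. ∠DAK = 55°  [Z on ray AD]
2. ∠ADK = 84°  [C on DK, Z on DA]
3. ∠AKD = 41°  [△DKA]
4. ∠AKC = 41°  [C on ray KD]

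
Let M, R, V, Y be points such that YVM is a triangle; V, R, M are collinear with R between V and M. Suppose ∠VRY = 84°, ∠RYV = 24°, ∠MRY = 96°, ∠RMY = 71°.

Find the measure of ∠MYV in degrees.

1. ∠RVY = 72°  [△YVR]
2. ∠VMY = 71°  [R on ray MV]
3. ∠MVY = 72°  [R on ray VM]
4. ∠MYV = 37°  [△YVM]

∠MYV = 37°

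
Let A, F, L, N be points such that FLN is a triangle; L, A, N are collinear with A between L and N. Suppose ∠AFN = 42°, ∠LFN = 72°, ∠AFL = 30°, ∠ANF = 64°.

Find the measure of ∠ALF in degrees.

∠ALF = 44°

1. ∠FAN = 74°  [△FAN]
2. ∠FAL = 106°  [linear pair at A on LN]
3. ∠ALF = 44°  [△FLA]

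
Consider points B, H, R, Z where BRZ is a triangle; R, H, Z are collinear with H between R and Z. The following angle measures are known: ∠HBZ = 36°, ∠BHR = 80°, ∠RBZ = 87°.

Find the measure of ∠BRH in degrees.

∠BRH = 49°

1. ∠BHZ = 100°  [linear pair at H on RZ]
2. ∠BZH = 44°  [△BHZ]
3. ∠BZR = 44°  [H on ray ZR]
4. ∠BRZ = 49°  [△BRZ]
5. ∠BRH = 49°  [H on ray RZ]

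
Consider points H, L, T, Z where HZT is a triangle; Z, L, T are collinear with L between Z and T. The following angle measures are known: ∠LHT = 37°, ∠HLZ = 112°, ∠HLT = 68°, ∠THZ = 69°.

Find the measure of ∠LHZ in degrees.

1. ∠HTL = 75°  [△HLT]
2. ∠HTZ = 75°  [L on ray TZ]
3. ∠HZT = 36°  [△HZT]
4. ∠HZL = 36°  [L on ray ZT]
5. ∠LHZ = 32°  [△HZL]

∠LHZ = 32°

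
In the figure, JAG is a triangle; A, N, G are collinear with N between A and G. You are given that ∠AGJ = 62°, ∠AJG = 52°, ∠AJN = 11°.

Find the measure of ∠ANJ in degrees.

∠ANJ = 103°

1. ∠GAJ = 66°  [△JAG]
2. ∠JAN = 66°  [N on ray AG]
3. ∠ANJ = 103°  [△JAN]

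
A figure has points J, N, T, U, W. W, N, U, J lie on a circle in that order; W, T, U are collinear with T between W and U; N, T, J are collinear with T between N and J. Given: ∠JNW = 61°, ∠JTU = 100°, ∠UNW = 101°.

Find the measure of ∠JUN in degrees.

1. ∠JUW = 61°  [same arc WJ]
2. ∠NJU = 19°  [△UTJ]
3. ∠UJW = 79°  [cyclic WNUJ, opposite ∠N+∠J]
4. ∠JWU = 40°  [△WUJ]
5. ∠JNU = 40°  [same arc UJ]
6. ∠JUN = 121°  [△NUJ]

∠JUN = 121°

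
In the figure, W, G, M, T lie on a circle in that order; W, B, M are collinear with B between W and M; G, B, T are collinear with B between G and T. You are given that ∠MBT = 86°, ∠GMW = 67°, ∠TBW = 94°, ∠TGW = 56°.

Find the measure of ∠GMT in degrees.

∠GMT = 123°

1. ∠GTW = 67°  [same arc WG]
2. ∠GWT = 57°  [△WGT]
3. ∠GMT = 123°  [cyclic WGMT, opposite ∠W+∠M]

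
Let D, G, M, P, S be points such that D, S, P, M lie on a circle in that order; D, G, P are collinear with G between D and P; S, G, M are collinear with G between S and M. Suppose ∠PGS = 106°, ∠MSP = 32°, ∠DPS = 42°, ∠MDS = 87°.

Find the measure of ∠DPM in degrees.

1. ∠DMS = 42°  [same arc DS]
2. ∠DSM = 51°  [△DSM]
3. ∠DPM = 51°  [same arc DM]

∠DPM = 51°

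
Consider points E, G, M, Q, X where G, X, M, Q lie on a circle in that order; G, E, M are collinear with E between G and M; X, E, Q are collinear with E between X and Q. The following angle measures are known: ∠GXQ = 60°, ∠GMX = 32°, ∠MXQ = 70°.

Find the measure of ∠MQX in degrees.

∠MQX = 18°

1. ∠GQX = 32°  [same arc GX]
2. ∠QGX = 88°  [△GXQ]
3. ∠QMX = 92°  [cyclic GXMQ, opposite ∠G+∠M]
4. ∠MQX = 18°  [△XMQ]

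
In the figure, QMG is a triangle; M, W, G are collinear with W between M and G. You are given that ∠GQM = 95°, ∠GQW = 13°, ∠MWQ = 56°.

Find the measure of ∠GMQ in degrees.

1. ∠GWQ = 124°  [linear pair at W on MG]
2. ∠QGW = 43°  [△QWG]
3. ∠MGQ = 43°  [W on ray GM]
4. ∠GMQ = 42°  [△QMG]

∠GMQ = 42°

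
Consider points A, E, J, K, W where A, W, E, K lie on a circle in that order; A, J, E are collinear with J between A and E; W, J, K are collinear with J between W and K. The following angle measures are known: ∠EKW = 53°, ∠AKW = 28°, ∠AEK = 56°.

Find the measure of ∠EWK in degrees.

∠EWK = 43°

1. ∠EAW = 53°  [same arc WE]
2. ∠AEW = 28°  [same arc AW]
3. ∠AWK = 56°  [same arc AK]
4. ∠AJW = 71°  [△AJW]
5. ∠EJW = 109°  [linear pair at J on AE]
6. ∠EWK = 43°  [△WJE]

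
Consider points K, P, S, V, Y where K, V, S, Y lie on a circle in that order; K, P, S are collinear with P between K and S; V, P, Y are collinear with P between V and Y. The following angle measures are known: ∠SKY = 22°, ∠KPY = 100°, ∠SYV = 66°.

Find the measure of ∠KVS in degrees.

1. ∠SVY = 22°  [same arc SY]
2. ∠SPV = 100°  [vertical angles at P]
3. ∠SKV = 66°  [same arc VS]
4. ∠KSV = 58°  [△VPS]
5. ∠KVS = 56°  [△KVS]

∠KVS = 56°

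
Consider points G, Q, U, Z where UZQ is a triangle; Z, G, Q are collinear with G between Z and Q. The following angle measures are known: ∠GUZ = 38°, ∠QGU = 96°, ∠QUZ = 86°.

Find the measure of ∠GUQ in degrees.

1. ∠UGZ = 84°  [linear pair at G on ZQ]
2. ∠GZU = 58°  [△UZG]
3. ∠QZU = 58°  [G on ray ZQ]
4. ∠UQZ = 36°  [△UZQ]
5. ∠GQU = 36°  [G on ray QZ]
6. ∠GUQ = 48°  [△UGQ]

∠GUQ = 48°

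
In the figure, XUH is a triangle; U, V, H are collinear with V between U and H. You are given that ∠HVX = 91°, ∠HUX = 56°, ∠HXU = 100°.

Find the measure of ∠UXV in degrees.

∠UXV = 35°

1. ∠UVX = 89°  [linear pair at V on UH]
2. ∠VUX = 56°  [V on ray UH]
3. ∠UXV = 35°  [△XUV]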